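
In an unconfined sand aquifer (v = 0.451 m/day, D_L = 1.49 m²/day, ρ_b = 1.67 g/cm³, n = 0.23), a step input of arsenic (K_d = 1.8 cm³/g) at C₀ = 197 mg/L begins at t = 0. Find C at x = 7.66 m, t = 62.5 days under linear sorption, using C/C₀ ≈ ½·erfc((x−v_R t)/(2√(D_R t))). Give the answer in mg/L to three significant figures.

11.8 mg/L

Retardation factor R = 1 + ρ_b·K_d/n = 1 + 1.67 × 1.8/0.23 = 14.07.
Sorption retards both mechanisms: v_R = v/R = 0.03205 m/day, D_R = D/R = 0.1059 m²/day.
v_R·t = 0.03205 × 62.5 = 2.003125 m; 2√(D_R t) = 5.145 m; argument = (7.66 − 2.003125)/5.145 = 1.099.
C = C₀ × ½·erfc(1.099) = 197 × 0.06007 = 11.8 mg/L.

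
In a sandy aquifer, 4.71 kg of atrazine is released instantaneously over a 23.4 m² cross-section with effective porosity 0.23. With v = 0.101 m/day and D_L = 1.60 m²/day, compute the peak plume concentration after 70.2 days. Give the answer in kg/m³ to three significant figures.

0.0233 kg/m³

The peak of an instantaneous 1D plume sits at x = vt; there the Gaussian factor is 1 and C_max = M/(n_e·A·√(4πDt)), where n_e·A is the pore area the mass is dissolved in.
√(4πDt) = √(4π × 1.60 × 70.2) = 37.57 m, so C_max = 4.71/(0.23 × 23.4 × 37.57) = 0.0233 kg/m³.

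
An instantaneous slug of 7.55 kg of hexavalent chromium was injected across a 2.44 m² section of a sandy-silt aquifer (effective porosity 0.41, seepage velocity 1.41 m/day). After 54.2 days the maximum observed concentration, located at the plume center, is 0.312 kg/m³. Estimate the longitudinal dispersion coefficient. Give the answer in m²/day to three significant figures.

0.859 m²/day

At the plume center C_max = M/(n_e·A·√(4πDt)), so D = M²/(4πt·(n_e·A·C_max)²).
n_e·A·C_max = 0.41 × 2.44 × 0.312 = 0.3121 kg/m.
D = 7.55²/(4π × 54.2 × 0.3121²) = 0.859 m²/day.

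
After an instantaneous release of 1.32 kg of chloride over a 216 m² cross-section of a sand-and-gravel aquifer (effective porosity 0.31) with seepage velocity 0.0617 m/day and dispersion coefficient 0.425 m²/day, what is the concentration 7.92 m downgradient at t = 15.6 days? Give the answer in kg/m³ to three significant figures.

0.000348 kg/m³

For an instantaneous plane source, C(x,t) = M/(n_e·A·√(4πDt)) · exp(−(x−vt)²/(4Dt)), with n_e·A the pore (flow) area.
Plume center vt = 0.0617 × 15.6 = 0.96252 m, so the well at 7.92 m is 6.95748 m downgradient of the peak.
√(4πDt) = 9.128 m, giving peak height M/(n_e·A·√(4πDt)) = 1.32/(0.31 × 216 × 9.128) = 0.002160 kg/m³.
(x−vt)²/(4Dt) = (6.95748)²/(4 × 0.425 × 15.6) = 1.825; exp(−1.825) = 0.1612.
C = 0.002160 × 0.1612 = 0.000348 kg/m³.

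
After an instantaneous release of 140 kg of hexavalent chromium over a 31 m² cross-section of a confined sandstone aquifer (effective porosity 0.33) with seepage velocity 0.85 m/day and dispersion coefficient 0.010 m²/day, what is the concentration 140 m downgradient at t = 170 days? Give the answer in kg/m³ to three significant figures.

0.151 kg/m³

For an instantaneous plane source, C(x,t) = M/(n_e·A·√(4πDt)) · exp(−(x−vt)²/(4Dt)), with n_e·A the pore (flow) area.
Plume center vt = 0.85 × 170 = 144.5 m, so the well at 140 m is 4.5 m upgradient of the peak.
√(4πDt) = 4.622 m, giving peak height M/(n_e·A·√(4πDt)) = 140/(0.33 × 31 × 4.622) = 2.961 kg/m³.
(x−vt)²/(4Dt) = (-4.5)²/(4 × 0.010 × 170) = 2.978; exp(−2.978) = 0.05089.
C = 2.961 × 0.05089 = 0.151 kg/m³.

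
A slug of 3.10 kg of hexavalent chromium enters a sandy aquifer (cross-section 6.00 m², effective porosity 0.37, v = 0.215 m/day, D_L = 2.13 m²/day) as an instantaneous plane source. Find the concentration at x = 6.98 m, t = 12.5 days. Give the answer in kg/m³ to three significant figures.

For an instantaneous plane source, C(x,t) = M/(n_e·A·√(4πDt)) · exp(−(x−vt)²/(4Dt)), with n_e·A the pore (flow) area.
Plume center vt = 0.215 × 12.5 = 2.6875 m, so the well at 6.98 m is 4.2925 m downgradient of the peak.
√(4πDt) = 18.29 m, giving peak height M/(n_e·A·√(4πDt)) = 3.10/(0.37 × 6.00 × 18.29) = 0.07635 kg/m³.
(x−vt)²/(4Dt) = (4.2925)²/(4 × 2.13 × 12.5) = 0.1730; exp(−0.1730) = 0.8411.
C = 0.07635 × 0.8411 = 0.0642 kg/m³.

0.0642 kg/m³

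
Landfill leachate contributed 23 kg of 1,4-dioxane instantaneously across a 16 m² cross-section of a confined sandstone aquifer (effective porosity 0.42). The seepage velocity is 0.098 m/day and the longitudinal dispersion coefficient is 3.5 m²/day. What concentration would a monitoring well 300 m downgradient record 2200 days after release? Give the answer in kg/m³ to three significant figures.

0.00873 kg/m³

For an instantaneous plane source, C(x,t) = M/(n_e·A·√(4πDt)) · exp(−(x−vt)²/(4Dt)), with n_e·A the pore (flow) area.
Plume center vt = 0.098 × 2200 = 215.6 m, so the well at 300 m is 84.4 m downgradient of the peak.
√(4πDt) = 311.1 m, giving peak height M/(n_e·A·√(4πDt)) = 23/(0.42 × 16 × 311.1) = 0.01100 kg/m³.
(x−vt)²/(4Dt) = (84.4)²/(4 × 3.5 × 2200) = 0.2313; exp(−0.2313) = 0.7935.
C = 0.01100 × 0.7935 = 0.00873 kg/m³.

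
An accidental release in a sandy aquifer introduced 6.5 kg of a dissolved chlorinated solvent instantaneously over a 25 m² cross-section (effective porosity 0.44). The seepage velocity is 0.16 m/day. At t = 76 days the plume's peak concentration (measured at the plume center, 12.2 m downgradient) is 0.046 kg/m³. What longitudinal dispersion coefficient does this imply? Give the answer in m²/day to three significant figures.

0.173 m²/day

At the plume center C_max = M/(n_e·A·√(4πDt)), so D = M²/(4πt·(n_e·A·C_max)²).
n_e·A·C_max = 0.44 × 25 × 0.046 = 0.5060 kg/m.
D = 6.5²/(4π × 76 × 0.5060²) = 0.173 m²/day.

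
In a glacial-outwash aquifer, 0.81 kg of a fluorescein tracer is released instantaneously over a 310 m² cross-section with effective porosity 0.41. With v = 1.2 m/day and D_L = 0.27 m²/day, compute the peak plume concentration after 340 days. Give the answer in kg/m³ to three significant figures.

The peak of an instantaneous 1D plume sits at x = vt; there the Gaussian factor is 1 and C_max = M/(n_e·A·√(4πDt)), where n_e·A is the pore area the mass is dissolved in.
√(4πDt) = √(4π × 0.27 × 340) = 33.96 m, so C_max = 0.81/(0.41 × 310 × 33.96) = 0.000188 kg/m³.

0.000188 kg/m³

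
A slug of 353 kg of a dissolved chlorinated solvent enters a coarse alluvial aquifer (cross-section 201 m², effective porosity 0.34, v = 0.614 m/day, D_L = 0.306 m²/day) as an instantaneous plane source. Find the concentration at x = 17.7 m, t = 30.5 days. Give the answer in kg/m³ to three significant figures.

For an instantaneous plane source, C(x,t) = M/(n_e·A·√(4πDt)) · exp(−(x−vt)²/(4Dt)), with n_e·A the pore (flow) area.
Plume center vt = 0.614 × 30.5 = 18.727 m, so the well at 17.7 m is 1.027 m upgradient of the peak.
√(4πDt) = 10.83 m, giving peak height M/(n_e·A·√(4πDt)) = 353/(0.34 × 201 × 10.83) = 0.4769 kg/m³.
(x−vt)²/(4Dt) = (-1.027)²/(4 × 0.306 × 30.5) = 0.02825; exp(−0.02825) = 0.9721.
C = 0.4769 × 0.9721 = 0.464 kg/m³.

0.464 kg/m³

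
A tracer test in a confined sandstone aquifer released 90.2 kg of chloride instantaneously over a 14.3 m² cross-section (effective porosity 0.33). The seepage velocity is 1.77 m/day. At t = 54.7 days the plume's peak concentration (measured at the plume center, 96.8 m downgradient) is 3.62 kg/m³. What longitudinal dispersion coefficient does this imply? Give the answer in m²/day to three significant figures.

0.0406 m²/day

At the plume center C_max = M/(n_e·A·√(4πDt)), so D = M²/(4πt·(n_e·A·C_max)²).
n_e·A·C_max = 0.33 × 14.3 × 3.62 = 17.08 kg/m.
D = 90.2²/(4π × 54.7 × 17.08²) = 0.0406 m²/day.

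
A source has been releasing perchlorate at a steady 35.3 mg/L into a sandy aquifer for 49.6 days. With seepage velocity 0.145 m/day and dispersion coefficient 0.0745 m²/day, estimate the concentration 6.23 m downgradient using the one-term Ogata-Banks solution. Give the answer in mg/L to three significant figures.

22.5 mg/L

For a continuous step input, C/C₀ ≈ ½·erfc((x−vt)/(2√(Dt))).
vt = 0.145 × 49.6 = 7.192 m and 2√(Dt) = 2√(0.0745 × 49.6) = 3.845 m.
Argument (x−vt)/(2√(Dt)) = (6.23 − 7.192)/3.845 = -0.2502; ½·erfc(-0.2502) = 0.6383.
C = 35.3 × 0.6383 = 22.5 mg/L.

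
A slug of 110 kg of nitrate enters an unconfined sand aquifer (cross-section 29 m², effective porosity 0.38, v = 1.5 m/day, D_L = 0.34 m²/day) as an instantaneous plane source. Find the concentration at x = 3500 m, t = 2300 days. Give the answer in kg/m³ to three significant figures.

0.0453 kg/m³

For an instantaneous plane source, C(x,t) = M/(n_e·A·√(4πDt)) · exp(−(x−vt)²/(4Dt)), with n_e·A the pore (flow) area.
Plume center vt = 1.5 × 2300 = 3450 m, so the well at 3500 m is 50 m downgradient of the peak.
√(4πDt) = 99.13 m, giving peak height M/(n_e·A·√(4πDt)) = 110/(0.38 × 29 × 99.13) = 0.1007 kg/m³.
(x−vt)²/(4Dt) = (50)²/(4 × 0.34 × 2300) = 0.7992; exp(−0.7992) = 0.4497.
C = 0.1007 × 0.4497 = 0.0453 kg/m³.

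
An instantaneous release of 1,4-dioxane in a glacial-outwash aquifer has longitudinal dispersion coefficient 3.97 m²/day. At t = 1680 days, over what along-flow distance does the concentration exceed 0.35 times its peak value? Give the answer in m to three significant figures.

The plume is Gaussian with σ = √(2Dt) = √(2 × 3.97 × 1680) = 115.5 m.
C/C_peak = exp(−Δx²/(2σ²)) = 0.35 ⇒ Δx = σ·√(−2 ln 0.35) = 115.5 × 1.449 = 167.4 m.
Width = 2Δx = 335 m.

335 m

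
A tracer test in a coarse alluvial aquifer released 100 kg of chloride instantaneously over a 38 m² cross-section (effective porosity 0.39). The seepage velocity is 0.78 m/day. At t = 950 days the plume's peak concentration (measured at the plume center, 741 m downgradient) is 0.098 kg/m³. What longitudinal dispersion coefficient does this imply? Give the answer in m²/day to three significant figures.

At the plume center C_max = M/(n_e·A·√(4πDt)), so D = M²/(4πt·(n_e·A·C_max)²).
n_e·A·C_max = 0.39 × 38 × 0.098 = 1.452 kg/m.
D = 100²/(4π × 950 × 1.452²) = 0.397 m²/day.

0.397 m²/day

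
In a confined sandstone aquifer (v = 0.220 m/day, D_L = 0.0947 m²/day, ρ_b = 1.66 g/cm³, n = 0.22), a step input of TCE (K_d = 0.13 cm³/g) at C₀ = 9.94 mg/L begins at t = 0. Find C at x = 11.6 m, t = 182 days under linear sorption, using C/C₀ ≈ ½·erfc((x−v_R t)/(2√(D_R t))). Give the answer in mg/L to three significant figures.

9.75 mg/L

Retardation factor R = 1 + ρ_b·K_d/n = 1 + 1.66 × 0.13/0.22 = 1.981.
Sorption retards both mechanisms: v_R = v/R = 0.1111 m/day, D_R = D/R = 0.04780 m²/day.
v_R·t = 0.1111 × 182 = 20.2202 m; 2√(D_R t) = 5.899 m; argument = (11.6 − 20.2202)/5.899 = -1.461.
C = C₀ × ½·erfc(-1.461) = 9.94 × 0.9806 = 9.75 mg/L.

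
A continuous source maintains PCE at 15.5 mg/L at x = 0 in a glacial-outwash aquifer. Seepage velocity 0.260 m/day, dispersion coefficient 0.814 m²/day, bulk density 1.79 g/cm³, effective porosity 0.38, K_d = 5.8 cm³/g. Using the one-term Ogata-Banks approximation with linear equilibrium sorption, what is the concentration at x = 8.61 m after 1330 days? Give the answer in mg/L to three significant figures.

Retardation factor R = 1 + ρ_b·K_d/n = 1 + 1.79 × 5.8/0.38 = 28.32.
Sorption retards both mechanisms: v_R = v/R = 0.009181 m/day, D_R = D/R = 0.02874 m²/day.
v_R·t = 0.009181 × 1330 = 12.21073 m; 2√(D_R t) = 12.37 m; argument = (8.61 − 12.21073)/12.37 = -0.2911.
C = C₀ × ½·erfc(-0.2911) = 15.5 × 0.6597 = 10.2 mg/L.

10.2 mg/L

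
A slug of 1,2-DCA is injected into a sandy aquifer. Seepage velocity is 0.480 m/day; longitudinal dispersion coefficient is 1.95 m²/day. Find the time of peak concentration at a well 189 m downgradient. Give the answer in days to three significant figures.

385 days

For the 1D instantaneous-source solution, setting ∂C/∂t = 0 at fixed x gives v²t² + 2Dt − x² = 0, so t = (√(D² + v²x²) − D)/v².
√(D² + v²x²) = √(1.95² + 0.480² × 189²) = 90.74; v² = 0.2304.
t = (90.74 − 1.95)/0.2304 = 385 days (vs. the pure-advection estimate x/v = 394 d).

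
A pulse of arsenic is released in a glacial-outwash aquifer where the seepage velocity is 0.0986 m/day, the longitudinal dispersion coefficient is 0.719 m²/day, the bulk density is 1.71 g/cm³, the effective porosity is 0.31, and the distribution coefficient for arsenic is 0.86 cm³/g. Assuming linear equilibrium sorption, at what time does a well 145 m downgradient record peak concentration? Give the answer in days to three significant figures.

Retardation factor R = 1 + ρ_b·K_d/n = 1 + 1.71 × 0.86/0.31 = 5.744.
Sorption retards both mechanisms: v_R = v/R = 0.01717 m/day, D_R = D/R = 0.1252 m²/day.
Peak time from v_R²t² + 2D_R t − x² = 0: t = (√(D_R² + v_R²x²) − D_R)/v_R².
√(D_R² + v_R²x²) = √(0.1252² + 0.01717² × 145²) = 2.493; v_R² = 0.0002948.
t = (2.493 − 0.1252)/0.0002948 = 8030 days.

8030 days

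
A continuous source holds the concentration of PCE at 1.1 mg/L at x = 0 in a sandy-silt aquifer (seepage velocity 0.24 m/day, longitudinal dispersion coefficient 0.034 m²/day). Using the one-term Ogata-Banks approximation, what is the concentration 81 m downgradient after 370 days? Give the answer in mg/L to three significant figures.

1.03 mg/L

For a continuous step input, C/C₀ ≈ ½·erfc((x−vt)/(2√(Dt))).
vt = 0.24 × 370 = 88.8 m and 2√(Dt) = 2√(0.034 × 370) = 7.094 m.
Argument (x−vt)/(2√(Dt)) = (81 − 88.8)/7.094 = -1.100; ½·erfc(-1.100) = 0.9401.
C = 1.1 × 0.9401 = 1.03 mg/L.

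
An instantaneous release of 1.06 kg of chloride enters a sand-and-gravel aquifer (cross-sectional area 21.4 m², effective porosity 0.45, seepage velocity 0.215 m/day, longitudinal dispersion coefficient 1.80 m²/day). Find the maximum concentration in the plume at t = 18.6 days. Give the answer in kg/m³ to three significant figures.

The peak of an instantaneous 1D plume sits at x = vt; there the Gaussian factor is 1 and C_max = M/(n_e·A·√(4πDt)), where n_e·A is the pore area the mass is dissolved in.
√(4πDt) = √(4π × 1.80 × 18.6) = 20.51 m, so C_max = 1.06/(0.45 × 21.4 × 20.51) = 0.00537 kg/m³.

0.00537 kg/m³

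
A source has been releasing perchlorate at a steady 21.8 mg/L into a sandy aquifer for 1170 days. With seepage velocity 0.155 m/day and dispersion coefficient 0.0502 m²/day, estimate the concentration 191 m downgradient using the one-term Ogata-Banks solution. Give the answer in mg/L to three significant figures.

For a continuous step input, C/C₀ ≈ ½·erfc((x−vt)/(2√(Dt))).
vt = 0.155 × 1170 = 181.35 m and 2√(Dt) = 2√(0.0502 × 1170) = 15.33 m.
Argument (x−vt)/(2√(Dt)) = (191 − 181.35)/15.33 = 0.6295; ½·erfc(0.6295) = 0.1867.
C = 21.8 × 0.1867 = 4.07 mg/L.

4.07 mg/L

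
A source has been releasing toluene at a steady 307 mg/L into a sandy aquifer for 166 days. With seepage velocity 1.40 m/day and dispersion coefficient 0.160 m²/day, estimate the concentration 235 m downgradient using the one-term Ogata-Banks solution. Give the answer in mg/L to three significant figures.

For a continuous step input, C/C₀ ≈ ½·erfc((x−vt)/(2√(Dt))).
vt = 1.40 × 166 = 232.4 m and 2√(Dt) = 2√(0.160 × 166) = 10.31 m.
Argument (x−vt)/(2√(Dt)) = (235 − 232.4)/10.31 = 0.2522; ½·erfc(0.2522) = 0.3607.
C = 307 × 0.3607 = 111 mg/L.

111 mg/L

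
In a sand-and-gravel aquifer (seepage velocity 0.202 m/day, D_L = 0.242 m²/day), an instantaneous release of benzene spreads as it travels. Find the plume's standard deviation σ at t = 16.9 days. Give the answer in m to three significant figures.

Dispersive spreading gives a Gaussian with σ² = 2Dt; advection only shifts the center.
σ = √(2 × 0.242 × 16.9) = 2.86 m.

2.86 m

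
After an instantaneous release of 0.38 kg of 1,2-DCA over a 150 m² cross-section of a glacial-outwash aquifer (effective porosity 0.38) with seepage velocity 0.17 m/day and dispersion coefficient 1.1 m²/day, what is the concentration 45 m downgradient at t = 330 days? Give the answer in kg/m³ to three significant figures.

9.07e-05 kg/m³

For an instantaneous plane source, C(x,t) = M/(n_e·A·√(4πDt)) · exp(−(x−vt)²/(4Dt)), with n_e·A the pore (flow) area.
Plume center vt = 0.17 × 330 = 56.1 m, so the well at 45 m is 11.1 m upgradient of the peak.
√(4πDt) = 67.54 m, giving peak height M/(n_e·A·√(4πDt)) = 0.38/(0.38 × 150 × 67.54) = 9.871e-05 kg/m³.
(x−vt)²/(4Dt) = (-11.1)²/(4 × 1.1 × 330) = 0.08486; exp(−0.08486) = 0.9186.
C = 9.871e-05 × 0.9186 = 9.07e-05 kg/m³.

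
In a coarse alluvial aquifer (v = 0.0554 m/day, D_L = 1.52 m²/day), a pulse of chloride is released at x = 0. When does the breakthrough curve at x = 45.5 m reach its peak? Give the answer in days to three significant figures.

464 days

For the 1D instantaneous-source solution, setting ∂C/∂t = 0 at fixed x gives v²t² + 2Dt − x² = 0, so t = (√(D² + v²x²) − D)/v².
√(D² + v²x²) = √(1.52² + 0.0554² × 45.5²) = 2.944; v² = 0.00306916.
t = (2.944 − 1.52)/0.00306916 = 464 days (vs. the pure-advection estimate x/v = 821 d).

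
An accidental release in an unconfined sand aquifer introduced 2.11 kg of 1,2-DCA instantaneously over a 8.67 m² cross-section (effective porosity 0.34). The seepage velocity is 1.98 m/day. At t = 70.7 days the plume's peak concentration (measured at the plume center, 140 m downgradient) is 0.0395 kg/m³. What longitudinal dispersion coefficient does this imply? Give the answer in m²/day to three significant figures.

0.370 m²/day

At the plume center C_max = M/(n_e·A·√(4πDt)), so D = M²/(4πt·(n_e·A·C_max)²).
n_e·A·C_max = 0.34 × 8.67 × 0.0395 = 0.1164 kg/m.
D = 2.11²/(4π × 70.7 × 0.1164²) = 0.370 m²/day.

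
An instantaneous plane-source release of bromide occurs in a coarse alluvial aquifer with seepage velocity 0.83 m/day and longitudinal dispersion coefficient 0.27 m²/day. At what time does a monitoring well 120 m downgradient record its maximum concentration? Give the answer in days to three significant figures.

144 days

For the 1D instantaneous-source solution, setting ∂C/∂t = 0 at fixed x gives v²t² + 2Dt − x² = 0, so t = (√(D² + v²x²) − D)/v².
√(D² + v²x²) = √(0.27² + 0.83² × 120²) = 99.60; v² = 0.6889.
t = (99.60 − 0.27)/0.6889 = 144 days (vs. the pure-advection estimate x/v = 145 d).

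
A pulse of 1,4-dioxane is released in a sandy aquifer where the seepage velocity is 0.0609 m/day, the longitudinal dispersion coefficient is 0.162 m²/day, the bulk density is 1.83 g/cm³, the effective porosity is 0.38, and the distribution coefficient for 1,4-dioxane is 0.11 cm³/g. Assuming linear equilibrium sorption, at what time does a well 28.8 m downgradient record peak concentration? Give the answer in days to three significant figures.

Retardation factor R = 1 + ρ_b·K_d/n = 1 + 1.83 × 0.11/0.38 = 1.530.
Sorption retards both mechanisms: v_R = v/R = 0.03980 m/day, D_R = D/R = 0.1059 m²/day.
Peak time from v_R²t² + 2D_R t − x² = 0: t = (√(D_R² + v_R²x²) − D_R)/v_R².
√(D_R² + v_R²x²) = √(0.1059² + 0.03980² × 28.8²) = 1.151; v_R² = 0.001584.
t = (1.151 − 0.1059)/0.001584 = 660 days.

660 days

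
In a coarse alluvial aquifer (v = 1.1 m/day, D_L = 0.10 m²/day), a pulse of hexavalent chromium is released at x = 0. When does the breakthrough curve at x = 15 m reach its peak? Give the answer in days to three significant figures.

13.6 days

For the 1D instantaneous-source solution, setting ∂C/∂t = 0 at fixed x gives v²t² + 2Dt − x² = 0, so t = (√(D² + v²x²) − D)/v².
√(D² + v²x²) = √(0.10² + 1.1² × 15²) = 16.50; v² = 1.21.
t = (16.50 − 0.10)/1.21 = 13.6 days (vs. the pure-advection estimate x/v = 13.6 d).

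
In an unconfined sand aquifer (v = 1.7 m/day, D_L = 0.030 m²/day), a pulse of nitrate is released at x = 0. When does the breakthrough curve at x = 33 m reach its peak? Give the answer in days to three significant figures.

For the 1D instantaneous-source solution, setting ∂C/∂t = 0 at fixed x gives v²t² + 2Dt − x² = 0, so t = (√(D² + v²x²) − D)/v².
√(D² + v²x²) = √(0.030² + 1.7² × 33²) = 56.10; v² = 2.89.
t = (56.10 − 0.030)/2.89 = 19.4 days (vs. the pure-advection estimate x/v = 19.4 d).

19.4 days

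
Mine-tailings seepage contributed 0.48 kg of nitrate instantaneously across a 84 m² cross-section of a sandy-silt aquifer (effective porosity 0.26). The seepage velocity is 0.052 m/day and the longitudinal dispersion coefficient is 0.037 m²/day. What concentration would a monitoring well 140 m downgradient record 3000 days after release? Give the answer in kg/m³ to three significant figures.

0.000331 kg/m³

For an instantaneous plane source, C(x,t) = M/(n_e·A·√(4πDt)) · exp(−(x−vt)²/(4Dt)), with n_e·A the pore (flow) area.
Plume center vt = 0.052 × 3000 = 156 m, so the well at 140 m is 16 m upgradient of the peak.
√(4πDt) = 37.35 m, giving peak height M/(n_e·A·√(4πDt)) = 0.48/(0.26 × 84 × 37.35) = 0.0005884 kg/m³.
(x−vt)²/(4Dt) = (-16)²/(4 × 0.037 × 3000) = 0.5766; exp(−0.5766) = 0.5618.
C = 0.0005884 × 0.5618 = 0.000331 kg/m³.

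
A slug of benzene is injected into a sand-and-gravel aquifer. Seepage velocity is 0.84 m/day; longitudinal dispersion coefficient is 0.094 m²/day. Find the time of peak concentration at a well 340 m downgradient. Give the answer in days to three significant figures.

For the 1D instantaneous-source solution, setting ∂C/∂t = 0 at fixed x gives v²t² + 2Dt − x² = 0, so t = (√(D² + v²x²) − D)/v².
√(D² + v²x²) = √(0.094² + 0.84² × 340²) = 285.6; v² = 0.7056.
t = (285.6 − 0.094)/0.7056 = 405 days (vs. the pure-advection estimate x/v = 405 d).

405 days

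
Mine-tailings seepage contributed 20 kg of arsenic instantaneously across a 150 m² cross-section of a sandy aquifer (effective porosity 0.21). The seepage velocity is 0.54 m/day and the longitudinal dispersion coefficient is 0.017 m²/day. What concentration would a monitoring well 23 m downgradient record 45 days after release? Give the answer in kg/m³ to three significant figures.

For an instantaneous plane source, C(x,t) = M/(n_e·A·√(4πDt)) · exp(−(x−vt)²/(4Dt)), with n_e·A the pore (flow) area.
Plume center vt = 0.54 × 45 = 24.3 m, so the well at 23 m is 1.3 m upgradient of the peak.
√(4πDt) = 3.101 m, giving peak height M/(n_e·A·√(4πDt)) = 20/(0.21 × 150 × 3.101) = 0.2047 kg/m³.
(x−vt)²/(4Dt) = (-1.3)²/(4 × 0.017 × 45) = 0.5523; exp(−0.5523) = 0.5756.
C = 0.2047 × 0.5756 = 0.118 kg/m³.

0.118 kg/m³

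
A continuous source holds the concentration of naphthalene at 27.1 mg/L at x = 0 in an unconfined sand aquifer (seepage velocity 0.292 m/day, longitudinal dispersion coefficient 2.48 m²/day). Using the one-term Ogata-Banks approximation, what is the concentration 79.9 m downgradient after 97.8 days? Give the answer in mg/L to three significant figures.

For a continuous step input, C/C₀ ≈ ½·erfc((x−vt)/(2√(Dt))).
vt = 0.292 × 97.8 = 28.5576 m and 2√(Dt) = 2√(2.48 × 97.8) = 31.15 m.
Argument (x−vt)/(2√(Dt)) = (79.9 − 28.5576)/31.15 = 1.648; ½·erfc(1.648) = 0.009887.
C = 27.1 × 0.009887 = 0.268 mg/L.

0.268 mg/L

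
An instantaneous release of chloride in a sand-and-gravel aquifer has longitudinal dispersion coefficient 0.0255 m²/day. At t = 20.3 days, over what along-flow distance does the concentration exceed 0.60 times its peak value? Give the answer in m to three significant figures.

The plume is Gaussian with σ = √(2Dt) = √(2 × 0.0255 × 20.3) = 1.017 m.
C/C_peak = exp(−Δx²/(2σ²)) = 0.60 ⇒ Δx = σ·√(−2 ln 0.60) = 1.017 × 1.011 = 1.028 m.
Width = 2Δx = 2.06 m.

2.06 m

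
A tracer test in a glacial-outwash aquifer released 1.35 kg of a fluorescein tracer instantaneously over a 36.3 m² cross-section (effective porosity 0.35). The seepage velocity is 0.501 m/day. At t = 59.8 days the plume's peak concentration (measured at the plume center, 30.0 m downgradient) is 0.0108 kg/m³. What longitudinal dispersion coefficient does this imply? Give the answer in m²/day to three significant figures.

0.129 m²/day

At the plume center C_max = M/(n_e·A·√(4πDt)), so D = M²/(4πt·(n_e·A·C_max)²).
n_e·A·C_max = 0.35 × 36.3 × 0.0108 = 0.1372 kg/m.
D = 1.35²/(4π × 59.8 × 0.1372²) = 0.129 m²/day.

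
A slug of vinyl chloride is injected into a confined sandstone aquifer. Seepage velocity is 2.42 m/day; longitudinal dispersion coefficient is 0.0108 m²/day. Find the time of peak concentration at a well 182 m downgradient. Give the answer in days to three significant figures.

For the 1D instantaneous-source solution, setting ∂C/∂t = 0 at fixed x gives v²t² + 2Dt − x² = 0, so t = (√(D² + v²x²) − D)/v².
√(D² + v²x²) = √(0.0108² + 2.42² × 182²) = 440.4; v² = 5.8564.
t = (440.4 − 0.0108)/5.8564 = 75.2 days (vs. the pure-advection estimate x/v = 75.2 d).

75.2 days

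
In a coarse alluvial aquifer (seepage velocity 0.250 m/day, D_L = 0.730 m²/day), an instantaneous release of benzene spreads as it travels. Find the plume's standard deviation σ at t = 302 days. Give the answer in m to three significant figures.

Dispersive spreading gives a Gaussian with σ² = 2Dt; advection only shifts the center.
σ = √(2 × 0.730 × 302) = 21.0 m.

21.0 m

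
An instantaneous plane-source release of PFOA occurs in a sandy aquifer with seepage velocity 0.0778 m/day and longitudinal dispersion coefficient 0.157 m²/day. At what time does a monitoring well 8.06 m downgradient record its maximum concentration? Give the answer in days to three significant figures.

80.9 days

For the 1D instantaneous-source solution, setting ∂C/∂t = 0 at fixed x gives v²t² + 2Dt − x² = 0, so t = (√(D² + v²x²) − D)/v².
√(D² + v²x²) = √(0.157² + 0.0778² × 8.06²) = 0.6464; v² = 0.00605284.
t = (0.6464 − 0.157)/0.00605284 = 80.9 days (vs. the pure-advection estimate x/v = 104 d).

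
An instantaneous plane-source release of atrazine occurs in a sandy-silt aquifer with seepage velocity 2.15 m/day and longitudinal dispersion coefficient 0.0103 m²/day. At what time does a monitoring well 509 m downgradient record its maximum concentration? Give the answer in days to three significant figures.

For the 1D instantaneous-source solution, setting ∂C/∂t = 0 at fixed x gives v²t² + 2Dt − x² = 0, so t = (√(D² + v²x²) − D)/v².
√(D² + v²x²) = √(0.0103² + 2.15² × 509²) = 1094; v² = 4.6225.
t = (1094 − 0.0103)/4.6225 = 237 days (vs. the pure-advection estimate x/v = 237 d).

237 days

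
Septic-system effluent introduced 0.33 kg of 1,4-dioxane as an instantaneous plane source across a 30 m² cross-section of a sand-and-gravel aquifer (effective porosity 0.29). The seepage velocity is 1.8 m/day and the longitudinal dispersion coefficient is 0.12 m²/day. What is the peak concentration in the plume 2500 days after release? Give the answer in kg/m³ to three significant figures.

The peak of an instantaneous 1D plume sits at x = vt; there the Gaussian factor is 1 and C_max = M/(n_e·A·√(4πDt)), where n_e·A is the pore area the mass is dissolved in.
√(4πDt) = √(4π × 0.12 × 2500) = 61.40 m, so C_max = 0.33/(0.29 × 30 × 61.40) = 0.000618 kg/m³.

0.000618 kg/m³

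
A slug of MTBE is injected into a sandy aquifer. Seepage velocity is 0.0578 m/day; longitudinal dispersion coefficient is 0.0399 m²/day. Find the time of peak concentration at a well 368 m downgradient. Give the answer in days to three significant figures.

6350 days

For the 1D instantaneous-source solution, setting ∂C/∂t = 0 at fixed x gives v²t² + 2Dt − x² = 0, so t = (√(D² + v²x²) − D)/v².
√(D² + v²x²) = √(0.0399² + 0.0578² × 368²) = 21.27; v² = 0.00334084.
t = (21.27 − 0.0399)/0.00334084 = 6350 days (vs. the pure-advection estimate x/v = 6370 d).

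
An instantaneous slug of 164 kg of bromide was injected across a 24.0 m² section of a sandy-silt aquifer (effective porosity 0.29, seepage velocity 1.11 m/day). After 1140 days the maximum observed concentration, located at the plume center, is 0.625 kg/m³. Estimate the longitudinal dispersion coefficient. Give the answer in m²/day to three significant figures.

0.0992 m²/day

At the plume center C_max = M/(n_e·A·√(4πDt)), so D = M²/(4πt·(n_e·A·C_max)²).
n_e·A·C_max = 0.29 × 24.0 × 0.625 = 4.350 kg/m.
D = 164²/(4π × 1140 × 4.350²) = 0.0992 m²/day.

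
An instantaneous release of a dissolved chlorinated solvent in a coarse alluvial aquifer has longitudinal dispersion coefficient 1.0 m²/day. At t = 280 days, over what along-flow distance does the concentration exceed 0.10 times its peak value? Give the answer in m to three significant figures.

The plume is Gaussian with σ = √(2Dt) = √(2 × 1.0 × 280) = 23.66 m.
C/C_peak = exp(−Δx²/(2σ²)) = 0.10 ⇒ Δx = σ·√(−2 ln 0.10) = 23.66 × 2.146 = 50.77 m.
Width = 2Δx = 102 m.

102 m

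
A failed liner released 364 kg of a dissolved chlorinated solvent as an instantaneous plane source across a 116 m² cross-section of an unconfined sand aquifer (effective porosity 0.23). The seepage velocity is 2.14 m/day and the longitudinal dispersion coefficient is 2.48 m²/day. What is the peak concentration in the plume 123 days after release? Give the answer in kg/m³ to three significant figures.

The peak of an instantaneous 1D plume sits at x = vt; there the Gaussian factor is 1 and C_max = M/(n_e·A·√(4πDt)), where n_e·A is the pore area the mass is dissolved in.
√(4πDt) = √(4π × 2.48 × 123) = 61.91 m, so C_max = 364/(0.23 × 116 × 61.91) = 0.220 kg/m³.

0.220 kg/m³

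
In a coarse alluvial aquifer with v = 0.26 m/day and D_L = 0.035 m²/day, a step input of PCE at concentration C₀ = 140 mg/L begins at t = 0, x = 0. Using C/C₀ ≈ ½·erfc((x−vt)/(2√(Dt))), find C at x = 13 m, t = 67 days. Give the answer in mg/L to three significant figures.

137 mg/L

For a continuous step input, C/C₀ ≈ ½·erfc((x−vt)/(2√(Dt))).
vt = 0.26 × 67 = 17.42 m and 2√(Dt) = 2√(0.035 × 67) = 3.063 m.
Argument (x−vt)/(2√(Dt)) = (13 − 17.42)/3.063 = -1.443; ½·erfc(-1.443) = 0.9794.
C = 140 × 0.9794 = 137 mg/L.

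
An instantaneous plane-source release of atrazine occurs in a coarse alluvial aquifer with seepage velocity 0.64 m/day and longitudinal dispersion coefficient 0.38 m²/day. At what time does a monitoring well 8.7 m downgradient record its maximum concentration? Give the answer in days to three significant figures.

12.7 days

For the 1D instantaneous-source solution, setting ∂C/∂t = 0 at fixed x gives v²t² + 2Dt − x² = 0, so t = (√(D² + v²x²) − D)/v².
√(D² + v²x²) = √(0.38² + 0.64² × 8.7²) = 5.581; v² = 0.4096.
t = (5.581 − 0.38)/0.4096 = 12.7 days (vs. the pure-advection estimate x/v = 13.6 d).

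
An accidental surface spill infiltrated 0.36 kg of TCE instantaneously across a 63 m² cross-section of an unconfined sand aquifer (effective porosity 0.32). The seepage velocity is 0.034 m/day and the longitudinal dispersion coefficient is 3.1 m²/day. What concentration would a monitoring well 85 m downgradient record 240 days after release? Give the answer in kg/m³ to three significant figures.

For an instantaneous plane source, C(x,t) = M/(n_e·A·√(4πDt)) · exp(−(x−vt)²/(4Dt)), with n_e·A the pore (flow) area.
Plume center vt = 0.034 × 240 = 8.16 m, so the well at 85 m is 76.84 m downgradient of the peak.
√(4πDt) = 96.69 m, giving peak height M/(n_e·A·√(4πDt)) = 0.36/(0.32 × 63 × 96.69) = 0.0001847 kg/m³.
(x−vt)²/(4Dt) = (76.84)²/(4 × 3.1 × 240) = 1.984; exp(−1.984) = 0.1375.
C = 0.0001847 × 0.1375 = 2.54e-05 kg/m³.

2.54e-05 kg/m³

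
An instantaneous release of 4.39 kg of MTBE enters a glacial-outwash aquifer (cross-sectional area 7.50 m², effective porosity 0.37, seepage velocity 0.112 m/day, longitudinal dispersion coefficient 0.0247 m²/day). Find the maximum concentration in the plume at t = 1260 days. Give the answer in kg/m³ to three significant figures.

The peak of an instantaneous 1D plume sits at x = vt; there the Gaussian factor is 1 and C_max = M/(n_e·A·√(4πDt)), where n_e·A is the pore area the mass is dissolved in.
√(4πDt) = √(4π × 0.0247 × 1260) = 19.78 m, so C_max = 4.39/(0.37 × 7.50 × 19.78) = 0.0800 kg/m³.

0.0800 kg/m³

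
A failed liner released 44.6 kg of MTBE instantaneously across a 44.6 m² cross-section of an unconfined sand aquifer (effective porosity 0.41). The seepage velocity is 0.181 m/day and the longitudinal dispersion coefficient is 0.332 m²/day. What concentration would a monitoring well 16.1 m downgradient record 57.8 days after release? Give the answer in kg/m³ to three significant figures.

0.104 kg/m³

For an instantaneous plane source, C(x,t) = M/(n_e·A·√(4πDt)) · exp(−(x−vt)²/(4Dt)), with n_e·A the pore (flow) area.
Plume center vt = 0.181 × 57.8 = 10.4618 m, so the well at 16.1 m is 5.6382 m downgradient of the peak.
√(4πDt) = 15.53 m, giving peak height M/(n_e·A·√(4πDt)) = 44.6/(0.41 × 44.6 × 15.53) = 0.1571 kg/m³.
(x−vt)²/(4Dt) = (5.6382)²/(4 × 0.332 × 57.8) = 0.4141; exp(−0.4141) = 0.6609.
C = 0.1571 × 0.6609 = 0.104 kg/m³.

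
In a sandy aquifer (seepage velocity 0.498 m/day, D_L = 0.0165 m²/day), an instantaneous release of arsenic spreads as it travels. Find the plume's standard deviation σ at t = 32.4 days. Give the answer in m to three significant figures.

Dispersive spreading gives a Gaussian with σ² = 2Dt; advection only shifts the center.
σ = √(2 × 0.0165 × 32.4) = 1.03 m.

1.03 m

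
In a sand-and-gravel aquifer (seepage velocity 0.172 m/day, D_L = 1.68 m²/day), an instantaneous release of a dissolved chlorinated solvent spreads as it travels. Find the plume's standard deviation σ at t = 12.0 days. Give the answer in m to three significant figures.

Dispersive spreading gives a Gaussian with σ² = 2Dt; advection only shifts the center.
σ = √(2 × 1.68 × 12.0) = 6.35 m.

6.35 m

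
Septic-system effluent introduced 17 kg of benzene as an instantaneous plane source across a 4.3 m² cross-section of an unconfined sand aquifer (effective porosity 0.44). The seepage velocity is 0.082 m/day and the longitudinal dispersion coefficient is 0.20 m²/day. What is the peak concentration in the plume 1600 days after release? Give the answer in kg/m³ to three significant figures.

The peak of an instantaneous 1D plume sits at x = vt; there the Gaussian factor is 1 and C_max = M/(n_e·A·√(4πDt)), where n_e·A is the pore area the mass is dissolved in.
√(4πDt) = √(4π × 0.20 × 1600) = 63.41 m, so C_max = 17/(0.44 × 4.3 × 63.41) = 0.142 kg/m³.

0.142 kg/m³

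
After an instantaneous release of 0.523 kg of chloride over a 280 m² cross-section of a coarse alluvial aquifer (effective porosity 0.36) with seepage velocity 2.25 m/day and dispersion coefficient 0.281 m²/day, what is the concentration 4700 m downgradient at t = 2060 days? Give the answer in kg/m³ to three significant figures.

For an instantaneous plane source, C(x,t) = M/(n_e·A·√(4πDt)) · exp(−(x−vt)²/(4Dt)), with n_e·A the pore (flow) area.
Plume center vt = 2.25 × 2060 = 4635 m, so the well at 4700 m is 65 m downgradient of the peak.
√(4πDt) = 85.29 m, giving peak height M/(n_e·A·√(4πDt)) = 0.523/(0.36 × 280 × 85.29) = 6.083e-05 kg/m³.
(x−vt)²/(4Dt) = (65)²/(4 × 0.281 × 2060) = 1.825; exp(−1.825) = 0.1612.
C = 6.083e-05 × 0.1612 = 9.81e-06 kg/m³.

9.81e-06 kg/m³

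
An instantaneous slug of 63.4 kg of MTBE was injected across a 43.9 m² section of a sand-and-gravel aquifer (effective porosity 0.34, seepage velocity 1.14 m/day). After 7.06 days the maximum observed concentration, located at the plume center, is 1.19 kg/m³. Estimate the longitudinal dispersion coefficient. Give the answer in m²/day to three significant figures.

0.144 m²/day

At the plume center C_max = M/(n_e·A·√(4πDt)), so D = M²/(4πt·(n_e·A·C_max)²).
n_e·A·C_max = 0.34 × 43.9 × 1.19 = 17.76 kg/m.
D = 63.4²/(4π × 7.06 × 17.76²) = 0.144 m²/day.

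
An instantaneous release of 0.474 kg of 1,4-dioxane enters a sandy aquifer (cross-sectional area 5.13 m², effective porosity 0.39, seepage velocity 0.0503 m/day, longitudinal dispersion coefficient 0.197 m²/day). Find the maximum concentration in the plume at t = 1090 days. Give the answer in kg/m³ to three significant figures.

0.00456 kg/m³

The peak of an instantaneous 1D plume sits at x = vt; there the Gaussian factor is 1 and C_max = M/(n_e·A·√(4πDt)), where n_e·A is the pore area the mass is dissolved in.
√(4πDt) = √(4π × 0.197 × 1090) = 51.95 m, so C_max = 0.474/(0.39 × 5.13 × 51.95) = 0.00456 kg/m³.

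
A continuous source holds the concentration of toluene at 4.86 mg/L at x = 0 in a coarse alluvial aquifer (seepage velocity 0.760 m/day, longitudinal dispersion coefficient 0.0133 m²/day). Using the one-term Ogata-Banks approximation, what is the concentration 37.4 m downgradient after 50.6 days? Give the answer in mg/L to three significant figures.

3.98 mg/L

For a continuous step input, C/C₀ ≈ ½·erfc((x−vt)/(2√(Dt))).
vt = 0.760 × 50.6 = 38.456 m and 2√(Dt) = 2√(0.0133 × 50.6) = 1.641 m.
Argument (x−vt)/(2√(Dt)) = (37.4 − 38.456)/1.641 = -0.6435; ½·erfc(-0.6435) = 0.8186.
C = 4.86 × 0.8186 = 3.98 mg/L.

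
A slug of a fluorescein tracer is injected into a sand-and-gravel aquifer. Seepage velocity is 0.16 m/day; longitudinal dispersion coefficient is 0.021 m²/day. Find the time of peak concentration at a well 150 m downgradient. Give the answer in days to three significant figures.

For the 1D instantaneous-source solution, setting ∂C/∂t = 0 at fixed x gives v²t² + 2Dt − x² = 0, so t = (√(D² + v²x²) − D)/v².
√(D² + v²x²) = √(0.021² + 0.16² × 150²) = 24.00; v² = 0.0256.
t = (24.00 − 0.021)/0.0256 = 937 days (vs. the pure-advection estimate x/v = 938 d).

937 days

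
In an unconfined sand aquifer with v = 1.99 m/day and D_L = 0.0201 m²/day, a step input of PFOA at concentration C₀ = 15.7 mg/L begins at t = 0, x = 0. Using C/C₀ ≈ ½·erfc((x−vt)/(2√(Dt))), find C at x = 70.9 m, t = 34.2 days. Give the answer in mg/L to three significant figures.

0.121 mg/L

For a continuous step input, C/C₀ ≈ ½·erfc((x−vt)/(2√(Dt))).
vt = 1.99 × 34.2 = 68.058 m and 2√(Dt) = 2√(0.0201 × 34.2) = 1.658 m.
Argument (x−vt)/(2√(Dt)) = (70.9 − 68.058)/1.658 = 1.714; ½·erfc(1.714) = 0.007676.
C = 15.7 × 0.007676 = 0.121 mg/L.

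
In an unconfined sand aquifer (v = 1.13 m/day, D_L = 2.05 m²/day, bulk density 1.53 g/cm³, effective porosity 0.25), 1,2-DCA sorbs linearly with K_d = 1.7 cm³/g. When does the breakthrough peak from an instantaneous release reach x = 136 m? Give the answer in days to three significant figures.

Retardation factor R = 1 + ρ_b·K_d/n = 1 + 1.53 × 1.7/0.25 = 11.40.
Sorption retards both mechanisms: v_R = v/R = 0.09912 m/day, D_R = D/R = 0.1798 m²/day.
Peak time from v_R²t² + 2D_R t − x² = 0: t = (√(D_R² + v_R²x²) − D_R)/v_R².
√(D_R² + v_R²x²) = √(0.1798² + 0.09912² × 136²) = 13.48; v_R² = 0.009825.
t = (13.48 − 0.1798)/0.009825 = 1350 days.

1350 days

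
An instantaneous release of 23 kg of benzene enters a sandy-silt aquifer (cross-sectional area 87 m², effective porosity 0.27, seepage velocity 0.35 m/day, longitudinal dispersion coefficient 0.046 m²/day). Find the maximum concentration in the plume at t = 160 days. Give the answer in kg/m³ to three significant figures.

0.102 kg/m³

The peak of an instantaneous 1D plume sits at x = vt; there the Gaussian factor is 1 and C_max = M/(n_e·A·√(4πDt)), where n_e·A is the pore area the mass is dissolved in.
√(4πDt) = √(4π × 0.046 × 160) = 9.617 m, so C_max = 23/(0.27 × 87 × 9.617) = 0.102 kg/m³.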